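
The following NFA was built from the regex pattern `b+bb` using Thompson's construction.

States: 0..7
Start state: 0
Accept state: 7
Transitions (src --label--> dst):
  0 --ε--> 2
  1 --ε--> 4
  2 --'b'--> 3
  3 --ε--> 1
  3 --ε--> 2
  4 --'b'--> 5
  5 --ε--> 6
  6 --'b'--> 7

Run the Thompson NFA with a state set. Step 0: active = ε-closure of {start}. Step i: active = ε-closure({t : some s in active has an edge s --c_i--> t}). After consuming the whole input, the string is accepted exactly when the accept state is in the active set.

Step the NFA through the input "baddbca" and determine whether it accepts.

Answer: REJECT

Derivation:
start: ε-closure({0}) = {0,2}
'b' @ 1: {1,2,3,4}
'a' @ 2: {}  — state set empty
rest 'ddbca' ignored (set empty)
end set {} — state 7 not in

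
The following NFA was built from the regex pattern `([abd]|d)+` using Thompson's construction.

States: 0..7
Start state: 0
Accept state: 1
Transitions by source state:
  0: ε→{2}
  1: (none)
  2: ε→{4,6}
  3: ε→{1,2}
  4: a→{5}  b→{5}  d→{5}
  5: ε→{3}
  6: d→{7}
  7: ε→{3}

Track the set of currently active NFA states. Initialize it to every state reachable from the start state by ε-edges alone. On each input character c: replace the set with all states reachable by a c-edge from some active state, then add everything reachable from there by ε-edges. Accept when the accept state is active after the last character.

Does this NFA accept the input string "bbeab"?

S₀ = ε-closure({0}) = {0,2,4,6}
'b' @ 1: {1,2,3,4,5,6}  [accepting]
'b' @ 2: {1,2,3,4,5,6}  [accepting]
'e' @ 3: {}  — no active states
rest 'ab' ignored (set empty)
after full input: {}  (accept=1 not in)

Answer: REJECT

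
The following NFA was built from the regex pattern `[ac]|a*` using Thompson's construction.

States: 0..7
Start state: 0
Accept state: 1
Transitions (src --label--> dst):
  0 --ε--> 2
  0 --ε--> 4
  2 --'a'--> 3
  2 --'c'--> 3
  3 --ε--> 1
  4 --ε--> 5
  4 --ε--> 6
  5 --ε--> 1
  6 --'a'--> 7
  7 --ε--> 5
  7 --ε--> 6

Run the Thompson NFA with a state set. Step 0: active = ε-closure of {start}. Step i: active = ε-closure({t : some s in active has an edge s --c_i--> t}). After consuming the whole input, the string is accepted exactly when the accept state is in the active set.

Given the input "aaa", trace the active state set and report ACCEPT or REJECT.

Answer: ACCEPT

Derivation:
initial (ε-close {0}): {0,1,2,4,5,6}
'a' @ 1: {1,3,5,6,7}  (accept∈set)
'a' @ 2: {1,5,6,7}  (accept∈set)
'a' @ 3: {1,5,6,7}  (accept∈set)
after full input: {1,5,6,7}  (accept=1 in)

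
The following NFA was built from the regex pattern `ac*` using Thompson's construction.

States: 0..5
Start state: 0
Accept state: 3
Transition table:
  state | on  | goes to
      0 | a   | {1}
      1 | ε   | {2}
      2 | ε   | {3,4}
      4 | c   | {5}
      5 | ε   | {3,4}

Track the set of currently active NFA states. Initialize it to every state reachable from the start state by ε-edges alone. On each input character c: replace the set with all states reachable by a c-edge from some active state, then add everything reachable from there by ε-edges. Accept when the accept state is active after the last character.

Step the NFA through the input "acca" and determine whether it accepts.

Answer: REJECT

Steps:
S₀ = ε-closure({0}) = {0}
'a' @ 1: {1,2,3,4}  ✓accept
'c' @ 2: {3,4,5}  ✓accept
'c' @ 3: {3,4,5}  ✓accept
'a' @ 4: {}  — state set empty
after full input: {}  (accept=3 not in)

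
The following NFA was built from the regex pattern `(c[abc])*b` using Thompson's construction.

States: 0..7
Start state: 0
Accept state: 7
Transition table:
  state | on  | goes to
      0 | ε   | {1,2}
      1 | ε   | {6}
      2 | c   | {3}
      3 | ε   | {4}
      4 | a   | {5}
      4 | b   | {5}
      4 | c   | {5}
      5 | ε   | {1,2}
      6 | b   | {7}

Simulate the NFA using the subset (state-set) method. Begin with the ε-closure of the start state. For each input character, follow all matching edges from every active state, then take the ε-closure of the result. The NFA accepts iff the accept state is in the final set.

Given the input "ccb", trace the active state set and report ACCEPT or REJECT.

S₀ = ε-closure({0}) = {0,1,2,6}
'c' @ 1: {3,4}
'c' @ 2: {1,2,5,6}
'b' @ 3: {7}  (accept∈set)
final: {7}; accept 7 in set

Answer: ACCEPT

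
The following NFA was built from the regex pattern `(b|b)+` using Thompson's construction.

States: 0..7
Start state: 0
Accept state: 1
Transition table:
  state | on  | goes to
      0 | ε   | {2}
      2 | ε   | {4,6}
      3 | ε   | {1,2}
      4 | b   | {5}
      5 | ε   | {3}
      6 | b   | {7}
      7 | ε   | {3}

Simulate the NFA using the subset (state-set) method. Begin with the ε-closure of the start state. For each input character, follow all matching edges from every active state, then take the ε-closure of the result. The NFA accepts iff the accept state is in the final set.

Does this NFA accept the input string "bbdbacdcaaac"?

start: ε-closure({0}) = {0,2,4,6}
'b' @ 1: {1,2,3,4,5,6,7}  (accept∈set)
'b' @ 2: {1,2,3,4,5,6,7}  (accept∈set)
'd' @ 3: {}  — no active states
rest 'bacdcaaac' ignored (set empty)
end set {} — state 1 not in

Answer: REJECT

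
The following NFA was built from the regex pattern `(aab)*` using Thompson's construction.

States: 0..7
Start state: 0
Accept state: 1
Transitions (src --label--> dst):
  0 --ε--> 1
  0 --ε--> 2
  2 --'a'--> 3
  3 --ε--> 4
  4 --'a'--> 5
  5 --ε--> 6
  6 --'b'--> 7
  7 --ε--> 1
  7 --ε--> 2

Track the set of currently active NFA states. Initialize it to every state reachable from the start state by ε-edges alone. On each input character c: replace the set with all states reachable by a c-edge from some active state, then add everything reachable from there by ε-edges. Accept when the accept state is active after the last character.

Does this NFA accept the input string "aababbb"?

Answer: REJECT

Steps:
S₀ = ε-closure({0}) = {0,1,2}
'a' @ 1: {3,4}
'a' @ 2: {5,6}
'b' @ 3: {1,2,7}  [accepting]
'a' @ 4: {3,4}
'b' @ 5: {}  — no active states
rest 'bb' ignored (set empty)
final: {}; accept 1 not in set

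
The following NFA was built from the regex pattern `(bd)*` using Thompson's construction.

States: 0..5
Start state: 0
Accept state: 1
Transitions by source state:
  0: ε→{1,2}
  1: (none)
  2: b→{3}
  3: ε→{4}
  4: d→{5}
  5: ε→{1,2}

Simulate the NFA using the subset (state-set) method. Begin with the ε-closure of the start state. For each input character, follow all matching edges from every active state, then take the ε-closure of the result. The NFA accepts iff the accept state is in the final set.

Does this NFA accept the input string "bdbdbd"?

start: ε-closure({0}) = {0,1,2}
'b' @ 1: {3,4}
'd' @ 2: {1,2,5}  [accepting]
'b' @ 3: {3,4}
'd' @ 4: {1,2,5}  [accepting]
'b' @ 5: {3,4}
'd' @ 6: {1,2,5}  [accepting]
end set {1,2,5} — state 1 in

Answer: ACCEPT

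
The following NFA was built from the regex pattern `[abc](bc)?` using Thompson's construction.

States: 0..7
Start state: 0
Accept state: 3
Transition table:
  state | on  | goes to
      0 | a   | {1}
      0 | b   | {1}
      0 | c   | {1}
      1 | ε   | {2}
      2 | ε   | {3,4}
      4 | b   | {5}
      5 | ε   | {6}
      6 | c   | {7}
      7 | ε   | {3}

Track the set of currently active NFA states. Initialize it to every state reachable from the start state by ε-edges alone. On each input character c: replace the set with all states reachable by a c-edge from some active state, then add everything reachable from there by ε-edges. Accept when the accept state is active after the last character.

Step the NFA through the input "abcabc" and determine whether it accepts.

initial (ε-close {0}): {0}
'a' @ 1: {1,2,3,4}  (accept∈set)
'b' @ 2: {5,6}
'c' @ 3: {3,7}  (accept∈set)
'a' @ 4: {}  — state set empty
rest 'bc' ignored (set empty)
end set {} — state 3 not in

Answer: REJECT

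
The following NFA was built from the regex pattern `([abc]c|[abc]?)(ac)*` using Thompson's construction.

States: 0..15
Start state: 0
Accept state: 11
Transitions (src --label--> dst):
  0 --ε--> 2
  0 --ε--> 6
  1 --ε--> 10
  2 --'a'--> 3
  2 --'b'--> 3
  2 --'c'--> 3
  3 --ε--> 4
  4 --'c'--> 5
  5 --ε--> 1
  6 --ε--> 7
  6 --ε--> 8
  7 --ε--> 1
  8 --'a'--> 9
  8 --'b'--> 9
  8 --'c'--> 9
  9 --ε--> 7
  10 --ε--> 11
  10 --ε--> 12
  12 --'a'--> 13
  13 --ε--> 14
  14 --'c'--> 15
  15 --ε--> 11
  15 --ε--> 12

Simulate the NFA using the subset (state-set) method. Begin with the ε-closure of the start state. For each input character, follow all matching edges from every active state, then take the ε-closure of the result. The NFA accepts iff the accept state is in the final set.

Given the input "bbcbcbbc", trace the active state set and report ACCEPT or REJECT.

start: ε-closure({0}) = {0,1,2,6,7,8,10,11,12}
'b' @ 1: {1,3,4,7,9,10,11,12}  [accepting]
'b' @ 2: {}  — state set empty
rest 'cbcbbc' ignored (set empty)
after full input: {}  (accept=11 not in)

Answer: REJECT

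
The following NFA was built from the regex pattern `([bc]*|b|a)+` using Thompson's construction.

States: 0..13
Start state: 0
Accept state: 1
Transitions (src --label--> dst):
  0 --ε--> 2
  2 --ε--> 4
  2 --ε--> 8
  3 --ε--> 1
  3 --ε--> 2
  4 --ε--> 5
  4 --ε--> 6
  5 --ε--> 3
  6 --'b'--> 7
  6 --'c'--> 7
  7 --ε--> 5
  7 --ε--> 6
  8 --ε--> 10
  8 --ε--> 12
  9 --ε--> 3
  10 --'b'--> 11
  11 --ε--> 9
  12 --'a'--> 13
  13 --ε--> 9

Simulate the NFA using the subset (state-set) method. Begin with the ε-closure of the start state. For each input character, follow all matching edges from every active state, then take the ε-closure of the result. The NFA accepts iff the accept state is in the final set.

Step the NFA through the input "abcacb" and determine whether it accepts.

Answer: ACCEPT

Derivation:
initial (ε-close {0}): {0,1,2,3,4,5,6,8,10,12}
'a' @ 1: {1,2,3,4,5,6,8,9,10,12,13}  ✓accept
'b' @ 2: {1,2,3,4,5,6,7,8,9,10,11,12}  ✓accept
'c' @ 3: {1,2,3,4,5,6,7,8,10,12}  ✓accept
'a' @ 4: {1,2,3,4,5,6,8,9,10,12,13}  ✓accept
'c' @ 5: {1,2,3,4,5,6,7,8,10,12}  ✓accept
'b' @ 6: {1,2,3,4,5,6,7,8,9,10,11,12}  ✓accept
end set {1,2,3,4,5,6,7,8,9,10,11,12} — state 1 in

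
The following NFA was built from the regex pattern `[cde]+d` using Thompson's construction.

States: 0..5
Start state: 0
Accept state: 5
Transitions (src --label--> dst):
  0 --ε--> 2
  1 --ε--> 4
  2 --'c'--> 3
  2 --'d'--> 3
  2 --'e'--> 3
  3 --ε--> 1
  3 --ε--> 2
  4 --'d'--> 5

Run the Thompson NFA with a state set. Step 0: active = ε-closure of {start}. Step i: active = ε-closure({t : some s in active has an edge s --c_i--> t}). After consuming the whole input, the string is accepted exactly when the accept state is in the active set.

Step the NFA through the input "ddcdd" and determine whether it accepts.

Answer: ACCEPT

Trace:
S₀ = ε-closure({0}) = {0,2}
'd' @ 1: {1,2,3,4}
'd' @ 2: {1,2,3,4,5}  (accept∈set)
'c' @ 3: {1,2,3,4}
'd' @ 4: {1,2,3,4,5}  (accept∈set)
'd' @ 5: {1,2,3,4,5}  (accept∈set)
after full input: {1,2,3,4,5}  (accept=5 in)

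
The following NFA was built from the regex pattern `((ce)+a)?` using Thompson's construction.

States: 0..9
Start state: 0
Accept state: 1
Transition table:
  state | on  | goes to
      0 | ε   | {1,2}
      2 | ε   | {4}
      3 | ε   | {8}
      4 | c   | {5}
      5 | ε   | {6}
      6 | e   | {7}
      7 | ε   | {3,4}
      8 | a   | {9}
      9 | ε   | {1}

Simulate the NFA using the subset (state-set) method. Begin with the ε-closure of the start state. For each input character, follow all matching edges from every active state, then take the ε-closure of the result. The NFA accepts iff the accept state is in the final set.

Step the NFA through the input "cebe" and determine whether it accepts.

S₀ = ε-closure({0}) = {0,1,2,4}
'c' @ 1: {5,6}
'e' @ 2: {3,4,7,8}
'b' @ 3: {}  — no active states
rest 'e' ignored (set empty)
final: {}; accept 1 not in set

Answer: REJECT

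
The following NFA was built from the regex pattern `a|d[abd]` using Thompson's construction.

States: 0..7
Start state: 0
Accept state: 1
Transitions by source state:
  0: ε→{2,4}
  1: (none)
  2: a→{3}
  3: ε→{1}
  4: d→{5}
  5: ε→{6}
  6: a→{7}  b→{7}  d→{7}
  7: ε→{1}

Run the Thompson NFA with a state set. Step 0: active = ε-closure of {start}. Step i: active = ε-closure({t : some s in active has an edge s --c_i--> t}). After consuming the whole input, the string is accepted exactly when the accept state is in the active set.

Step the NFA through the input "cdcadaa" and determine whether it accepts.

Answer: REJECT

Steps:
S₀ = ε-closure({0}) = {0,2,4}
'c' @ 1: {}  — no active states
rest 'dcadaa' ignored (set empty)
after full input: {}  (accept=1 not in)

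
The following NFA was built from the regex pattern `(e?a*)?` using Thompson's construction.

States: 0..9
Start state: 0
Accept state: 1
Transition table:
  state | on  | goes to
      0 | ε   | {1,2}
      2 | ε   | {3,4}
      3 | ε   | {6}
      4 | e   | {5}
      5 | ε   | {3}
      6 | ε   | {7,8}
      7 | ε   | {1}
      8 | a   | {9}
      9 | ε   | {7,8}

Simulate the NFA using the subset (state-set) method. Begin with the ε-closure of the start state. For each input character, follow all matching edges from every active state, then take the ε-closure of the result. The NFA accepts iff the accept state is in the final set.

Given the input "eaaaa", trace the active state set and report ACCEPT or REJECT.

Answer: ACCEPT

Trace:
start: ε-closure({0}) = {0,1,2,3,4,6,7,8}
'e' @ 1: {1,3,5,6,7,8}  [accepting]
'a' @ 2: {1,7,8,9}  [accepting]
'a' @ 3: {1,7,8,9}  [accepting]
'a' @ 4: {1,7,8,9}  [accepting]
'a' @ 5: {1,7,8,9}  [accepting]
after full input: {1,7,8,9}  (accept=1 in)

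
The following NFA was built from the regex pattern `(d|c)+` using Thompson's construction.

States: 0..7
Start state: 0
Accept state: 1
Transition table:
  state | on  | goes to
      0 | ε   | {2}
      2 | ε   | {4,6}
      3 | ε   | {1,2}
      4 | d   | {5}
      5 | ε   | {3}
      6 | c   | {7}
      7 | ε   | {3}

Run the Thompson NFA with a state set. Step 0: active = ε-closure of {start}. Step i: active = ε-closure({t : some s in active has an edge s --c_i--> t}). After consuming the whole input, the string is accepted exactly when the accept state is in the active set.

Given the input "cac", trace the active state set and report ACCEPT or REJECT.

Answer: REJECT

Trace:
S₀ = ε-closure({0}) = {0,2,4,6}
'c' @ 1: {1,2,3,4,6,7}  (accept∈set)
'a' @ 2: {}  — dead — no transitions
rest 'c' ignored (set empty)
end set {} — state 1 not in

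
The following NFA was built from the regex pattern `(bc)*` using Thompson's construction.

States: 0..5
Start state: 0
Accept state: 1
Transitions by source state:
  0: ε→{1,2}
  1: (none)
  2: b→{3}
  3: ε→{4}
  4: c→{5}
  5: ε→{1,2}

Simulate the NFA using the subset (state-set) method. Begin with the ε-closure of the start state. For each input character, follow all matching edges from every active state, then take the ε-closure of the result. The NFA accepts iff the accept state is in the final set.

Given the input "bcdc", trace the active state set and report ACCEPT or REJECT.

Answer: REJECT

Trace:
start: ε-closure({0}) = {0,1,2}
'b' @ 1: {3,4}
'c' @ 2: {1,2,5}  [accepting]
'd' @ 3: {}  — no active states
rest 'c' ignored (set empty)
after full input: {}  (accept=1 not in)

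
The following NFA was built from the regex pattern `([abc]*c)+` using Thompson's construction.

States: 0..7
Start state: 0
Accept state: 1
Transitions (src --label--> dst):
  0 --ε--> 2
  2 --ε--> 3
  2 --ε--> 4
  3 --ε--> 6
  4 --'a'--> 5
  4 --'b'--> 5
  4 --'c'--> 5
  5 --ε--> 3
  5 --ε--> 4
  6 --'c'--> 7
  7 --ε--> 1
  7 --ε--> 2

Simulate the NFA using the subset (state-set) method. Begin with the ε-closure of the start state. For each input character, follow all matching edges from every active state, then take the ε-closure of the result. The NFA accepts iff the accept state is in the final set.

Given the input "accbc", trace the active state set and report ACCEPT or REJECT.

start: ε-closure({0}) = {0,2,3,4,6}
'a' @ 1: {3,4,5,6}
'c' @ 2: {1,2,3,4,5,6,7}  [accepting]
'c' @ 3: {1,2,3,4,5,6,7}  [accepting]
'b' @ 4: {3,4,5,6}
'c' @ 5: {1,2,3,4,5,6,7}  [accepting]
after full input: {1,2,3,4,5,6,7}  (accept=1 in)

Answer: ACCEPT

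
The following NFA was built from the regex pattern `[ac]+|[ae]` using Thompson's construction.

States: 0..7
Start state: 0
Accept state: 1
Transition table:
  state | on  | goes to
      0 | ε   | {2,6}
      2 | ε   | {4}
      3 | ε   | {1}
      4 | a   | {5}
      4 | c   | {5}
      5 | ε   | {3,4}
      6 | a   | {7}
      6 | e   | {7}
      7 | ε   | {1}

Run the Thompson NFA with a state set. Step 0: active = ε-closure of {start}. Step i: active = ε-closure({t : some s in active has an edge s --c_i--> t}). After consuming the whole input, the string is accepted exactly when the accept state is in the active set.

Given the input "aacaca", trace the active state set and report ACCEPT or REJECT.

S₀ = ε-closure({0}) = {0,2,4,6}
'a' @ 1: {1,3,4,5,7}  [accepting]
'a' @ 2: {1,3,4,5}  [accepting]
'c' @ 3: {1,3,4,5}  [accepting]
'a' @ 4: {1,3,4,5}  [accepting]
'c' @ 5: {1,3,4,5}  [accepting]
'a' @ 6: {1,3,4,5}  [accepting]
end set {1,3,4,5} — state 1 in

Answer: ACCEPT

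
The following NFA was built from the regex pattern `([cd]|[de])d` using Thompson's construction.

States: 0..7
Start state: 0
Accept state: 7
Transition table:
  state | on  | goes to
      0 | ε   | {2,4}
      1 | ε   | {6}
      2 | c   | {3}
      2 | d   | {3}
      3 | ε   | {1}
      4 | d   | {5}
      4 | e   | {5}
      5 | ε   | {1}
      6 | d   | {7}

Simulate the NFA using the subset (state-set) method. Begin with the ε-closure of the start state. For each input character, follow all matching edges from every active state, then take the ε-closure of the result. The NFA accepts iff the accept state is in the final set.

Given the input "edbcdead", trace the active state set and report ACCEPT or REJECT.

Answer: REJECT

Steps:
initial (ε-close {0}): {0,2,4}
'e' @ 1: {1,5,6}
'd' @ 2: {7}  (accept∈set)
'b' @ 3: {}  — state set empty
rest 'cdead' ignored (set empty)
after full input: {}  (accept=7 not in)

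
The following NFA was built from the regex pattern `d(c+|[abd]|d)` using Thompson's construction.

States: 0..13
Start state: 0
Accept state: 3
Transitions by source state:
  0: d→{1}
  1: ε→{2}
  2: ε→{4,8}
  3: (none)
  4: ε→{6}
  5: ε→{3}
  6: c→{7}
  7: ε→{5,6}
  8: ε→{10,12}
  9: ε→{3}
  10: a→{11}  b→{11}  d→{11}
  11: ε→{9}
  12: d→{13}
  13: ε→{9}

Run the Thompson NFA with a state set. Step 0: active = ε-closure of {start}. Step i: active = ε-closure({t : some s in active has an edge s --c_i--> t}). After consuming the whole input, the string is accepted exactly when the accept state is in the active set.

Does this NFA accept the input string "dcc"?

start: ε-closure({0}) = {0}
'd' @ 1: {1,2,4,6,8,10,12}
'c' @ 2: {3,5,6,7}  [accepting]
'c' @ 3: {3,5,6,7}  [accepting]
end set {3,5,6,7} — state 3 in

Answer: ACCEPT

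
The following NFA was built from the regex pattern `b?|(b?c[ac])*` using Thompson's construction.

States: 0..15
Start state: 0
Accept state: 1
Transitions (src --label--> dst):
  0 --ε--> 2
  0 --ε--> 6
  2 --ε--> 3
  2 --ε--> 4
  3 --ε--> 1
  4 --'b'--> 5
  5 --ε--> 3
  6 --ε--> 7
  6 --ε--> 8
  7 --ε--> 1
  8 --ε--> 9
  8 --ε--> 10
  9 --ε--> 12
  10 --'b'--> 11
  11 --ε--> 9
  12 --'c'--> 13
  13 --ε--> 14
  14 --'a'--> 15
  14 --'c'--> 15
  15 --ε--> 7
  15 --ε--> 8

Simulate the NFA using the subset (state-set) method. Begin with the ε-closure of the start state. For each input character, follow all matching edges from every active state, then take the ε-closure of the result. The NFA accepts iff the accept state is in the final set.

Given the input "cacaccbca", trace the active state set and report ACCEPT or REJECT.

Answer: ACCEPT

Trace:
initial (ε-close {0}): {0,1,2,3,4,6,7,8,9,10,12}
'c' @ 1: {13,14}
'a' @ 2: {1,7,8,9,10,12,15}  (accept∈set)
'c' @ 3: {13,14}
'a' @ 4: {1,7,8,9,10,12,15}  (accept∈set)
'c' @ 5: {13,14}
'c' @ 6: {1,7,8,9,10,12,15}  (accept∈set)
'b' @ 7: {9,11,12}
'c' @ 8: {13,14}
'a' @ 9: {1,7,8,9,10,12,15}  (accept∈set)
after full input: {1,7,8,9,10,12,15}  (accept=1 in)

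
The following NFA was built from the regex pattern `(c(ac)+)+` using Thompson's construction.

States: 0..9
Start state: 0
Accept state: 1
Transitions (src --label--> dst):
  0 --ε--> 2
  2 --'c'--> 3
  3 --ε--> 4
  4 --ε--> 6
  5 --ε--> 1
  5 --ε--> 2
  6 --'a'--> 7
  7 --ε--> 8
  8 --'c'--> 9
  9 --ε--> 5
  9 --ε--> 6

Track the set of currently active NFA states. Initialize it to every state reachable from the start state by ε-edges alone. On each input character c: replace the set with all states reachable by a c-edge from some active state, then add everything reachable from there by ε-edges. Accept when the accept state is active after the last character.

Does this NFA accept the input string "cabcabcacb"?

Answer: REJECT

Steps:
S₀ = ε-closure({0}) = {0,2}
'c' @ 1: {3,4,6}
'a' @ 2: {7,8}
'b' @ 3: {}  — state set empty
rest 'cabcacb' ignored (set empty)
after full input: {}  (accept=1 not in)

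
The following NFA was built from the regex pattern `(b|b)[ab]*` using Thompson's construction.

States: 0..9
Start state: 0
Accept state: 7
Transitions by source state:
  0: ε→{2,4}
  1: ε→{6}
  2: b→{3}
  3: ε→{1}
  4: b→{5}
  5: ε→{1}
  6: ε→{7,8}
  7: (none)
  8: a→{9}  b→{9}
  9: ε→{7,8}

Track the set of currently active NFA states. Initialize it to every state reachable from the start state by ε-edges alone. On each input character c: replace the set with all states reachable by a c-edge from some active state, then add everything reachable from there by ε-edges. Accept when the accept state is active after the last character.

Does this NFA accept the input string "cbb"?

start: ε-closure({0}) = {0,2,4}
'c' @ 1: {}  — dead — no transitions
rest 'bb' ignored (set empty)
final: {}; accept 7 not in set

Answer: REJECT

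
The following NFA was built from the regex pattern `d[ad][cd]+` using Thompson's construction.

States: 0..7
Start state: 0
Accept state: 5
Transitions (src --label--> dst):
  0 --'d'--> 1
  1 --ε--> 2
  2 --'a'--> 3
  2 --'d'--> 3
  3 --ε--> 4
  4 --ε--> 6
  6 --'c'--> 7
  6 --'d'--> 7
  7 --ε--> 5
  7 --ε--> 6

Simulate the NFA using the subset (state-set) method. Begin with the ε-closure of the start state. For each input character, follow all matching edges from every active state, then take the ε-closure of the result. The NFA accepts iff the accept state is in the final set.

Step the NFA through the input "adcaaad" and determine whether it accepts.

Answer: REJECT

Derivation:
start: ε-closure({0}) = {0}
'a' @ 1: {}  — dead — no transitions
rest 'dcaaad' ignored (set empty)
end set {} — state 5 not in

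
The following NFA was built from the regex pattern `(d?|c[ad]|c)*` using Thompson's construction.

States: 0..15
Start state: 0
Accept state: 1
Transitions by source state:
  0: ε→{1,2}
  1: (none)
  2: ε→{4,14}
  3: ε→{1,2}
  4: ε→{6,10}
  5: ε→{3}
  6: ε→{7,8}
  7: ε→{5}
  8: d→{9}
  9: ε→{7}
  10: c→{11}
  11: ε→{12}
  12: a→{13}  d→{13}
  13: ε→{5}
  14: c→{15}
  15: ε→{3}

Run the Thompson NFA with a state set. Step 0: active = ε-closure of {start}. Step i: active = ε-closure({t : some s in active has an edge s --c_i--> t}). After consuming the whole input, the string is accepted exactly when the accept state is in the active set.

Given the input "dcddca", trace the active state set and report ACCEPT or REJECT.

initial (ε-close {0}): {0,1,2,3,4,5,6,7,8,10,14}
'd' @ 1: {1,2,3,4,5,6,7,8,9,10,14}  ✓accept
'c' @ 2: {1,2,3,4,5,6,7,8,10,11,12,14,15}  ✓accept
'd' @ 3: {1,2,3,4,5,6,7,8,9,10,13,14}  ✓accept
'd' @ 4: {1,2,3,4,5,6,7,8,9,10,14}  ✓accept
'c' @ 5: {1,2,3,4,5,6,7,8,10,11,12,14,15}  ✓accept
'a' @ 6: {1,2,3,4,5,6,7,8,10,13,14}  ✓accept
after full input: {1,2,3,4,5,6,7,8,10,13,14}  (accept=1 in)

Answer: ACCEPT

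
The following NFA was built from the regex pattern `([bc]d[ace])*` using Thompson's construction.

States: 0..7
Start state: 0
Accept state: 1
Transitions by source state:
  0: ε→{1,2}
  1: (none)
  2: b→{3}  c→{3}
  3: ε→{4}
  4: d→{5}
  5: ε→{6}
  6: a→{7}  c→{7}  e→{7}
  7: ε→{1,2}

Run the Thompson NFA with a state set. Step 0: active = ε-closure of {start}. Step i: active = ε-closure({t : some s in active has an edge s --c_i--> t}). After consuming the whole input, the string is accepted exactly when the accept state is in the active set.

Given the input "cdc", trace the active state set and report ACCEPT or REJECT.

Answer: ACCEPT

Trace:
S₀ = ε-closure({0}) = {0,1,2}
'c' @ 1: {3,4}
'd' @ 2: {5,6}
'c' @ 3: {1,2,7}  ✓accept
after full input: {1,2,7}  (accept=1 in)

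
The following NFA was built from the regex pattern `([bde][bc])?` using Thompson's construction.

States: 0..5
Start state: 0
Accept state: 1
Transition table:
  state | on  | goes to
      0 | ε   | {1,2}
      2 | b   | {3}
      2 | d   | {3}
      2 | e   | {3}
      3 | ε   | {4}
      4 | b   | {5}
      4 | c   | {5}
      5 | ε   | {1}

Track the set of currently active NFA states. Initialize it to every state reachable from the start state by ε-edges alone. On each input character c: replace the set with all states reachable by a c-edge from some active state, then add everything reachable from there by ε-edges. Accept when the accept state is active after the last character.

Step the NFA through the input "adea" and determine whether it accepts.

Answer: REJECT

Steps:
start: ε-closure({0}) = {0,1,2}
'a' @ 1: {}  — dead — no transitions
rest 'dea' ignored (set empty)
end set {} — state 1 not in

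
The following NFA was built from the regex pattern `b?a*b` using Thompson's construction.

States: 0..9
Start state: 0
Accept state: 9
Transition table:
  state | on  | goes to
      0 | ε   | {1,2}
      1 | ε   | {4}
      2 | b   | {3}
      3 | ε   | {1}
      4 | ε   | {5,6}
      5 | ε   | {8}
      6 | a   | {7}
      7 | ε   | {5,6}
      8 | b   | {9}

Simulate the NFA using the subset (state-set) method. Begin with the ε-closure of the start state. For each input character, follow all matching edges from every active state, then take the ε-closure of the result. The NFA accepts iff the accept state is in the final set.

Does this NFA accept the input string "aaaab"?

Answer: ACCEPT

Steps:
S₀ = ε-closure({0}) = {0,1,2,4,5,6,8}
'a' @ 1: {5,6,7,8}
'a' @ 2: {5,6,7,8}
'a' @ 3: {5,6,7,8}
'a' @ 4: {5,6,7,8}
'b' @ 5: {9}  (accept∈set)
after full input: {9}  (accept=9 in)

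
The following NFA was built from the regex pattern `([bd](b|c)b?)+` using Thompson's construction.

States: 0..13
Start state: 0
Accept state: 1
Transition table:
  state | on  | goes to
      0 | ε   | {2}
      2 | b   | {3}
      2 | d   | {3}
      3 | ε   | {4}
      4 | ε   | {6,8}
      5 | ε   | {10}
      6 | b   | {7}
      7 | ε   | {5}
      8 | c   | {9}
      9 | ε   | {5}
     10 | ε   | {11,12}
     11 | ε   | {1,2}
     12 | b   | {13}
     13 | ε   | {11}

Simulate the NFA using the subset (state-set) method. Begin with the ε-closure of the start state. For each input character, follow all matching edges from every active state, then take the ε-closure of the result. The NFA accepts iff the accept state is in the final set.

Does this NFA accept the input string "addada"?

S₀ = ε-closure({0}) = {0,2}
'a' @ 1: {}  — no active states
rest 'ddada' ignored (set empty)
after full input: {}  (accept=1 not in)

Answer: REJECT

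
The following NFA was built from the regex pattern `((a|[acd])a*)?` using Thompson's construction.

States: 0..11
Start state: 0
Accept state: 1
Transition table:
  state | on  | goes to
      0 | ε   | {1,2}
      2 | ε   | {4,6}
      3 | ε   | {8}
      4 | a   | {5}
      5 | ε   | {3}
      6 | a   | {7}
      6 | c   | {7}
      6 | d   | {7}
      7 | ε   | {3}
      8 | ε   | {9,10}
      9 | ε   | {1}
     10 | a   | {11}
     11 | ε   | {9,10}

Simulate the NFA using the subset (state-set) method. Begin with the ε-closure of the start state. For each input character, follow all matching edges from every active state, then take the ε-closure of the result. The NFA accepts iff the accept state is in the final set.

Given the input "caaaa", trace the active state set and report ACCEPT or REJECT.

Answer: ACCEPT

Trace:
initial (ε-close {0}): {0,1,2,4,6}
'c' @ 1: {1,3,7,8,9,10}  ✓accept
'a' @ 2: {1,9,10,11}  ✓accept
'a' @ 3: {1,9,10,11}  ✓accept
'a' @ 4: {1,9,10,11}  ✓accept
'a' @ 5: {1,9,10,11}  ✓accept
end set {1,9,10,11} — state 1 in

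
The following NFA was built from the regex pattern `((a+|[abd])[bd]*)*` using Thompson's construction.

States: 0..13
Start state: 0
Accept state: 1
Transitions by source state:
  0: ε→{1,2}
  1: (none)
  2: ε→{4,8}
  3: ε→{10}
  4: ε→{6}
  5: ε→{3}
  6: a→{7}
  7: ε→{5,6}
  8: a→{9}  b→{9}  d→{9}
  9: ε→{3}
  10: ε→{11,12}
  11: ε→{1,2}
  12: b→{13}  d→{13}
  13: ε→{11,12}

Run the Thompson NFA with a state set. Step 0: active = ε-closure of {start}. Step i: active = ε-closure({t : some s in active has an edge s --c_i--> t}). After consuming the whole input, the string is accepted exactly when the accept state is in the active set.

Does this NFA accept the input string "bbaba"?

Answer: ACCEPT

Trace:
initial (ε-close {0}): {0,1,2,4,6,8}
'b' @ 1: {1,2,3,4,6,8,9,10,11,12}  [accepting]
'b' @ 2: {1,2,3,4,6,8,9,10,11,12,13}  [accepting]
'a' @ 3: {1,2,3,4,5,6,7,8,9,10,11,12}  [accepting]
'b' @ 4: {1,2,3,4,6,8,9,10,11,12,13}  [accepting]
'a' @ 5: {1,2,3,4,5,6,7,8,9,10,11,12}  [accepting]
after full input: {1,2,3,4,5,6,7,8,9,10,11,12}  (accept=1 in)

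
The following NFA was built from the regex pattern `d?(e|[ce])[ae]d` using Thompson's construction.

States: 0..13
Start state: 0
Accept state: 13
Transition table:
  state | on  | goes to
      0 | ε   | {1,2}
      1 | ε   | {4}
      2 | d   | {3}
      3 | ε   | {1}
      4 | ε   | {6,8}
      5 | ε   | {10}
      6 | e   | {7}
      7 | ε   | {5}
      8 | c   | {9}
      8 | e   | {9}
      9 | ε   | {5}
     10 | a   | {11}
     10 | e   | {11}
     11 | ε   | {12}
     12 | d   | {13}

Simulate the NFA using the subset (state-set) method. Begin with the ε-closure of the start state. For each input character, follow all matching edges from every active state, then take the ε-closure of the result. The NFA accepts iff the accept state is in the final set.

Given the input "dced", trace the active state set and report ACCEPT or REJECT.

S₀ = ε-closure({0}) = {0,1,2,4,6,8}
'd' @ 1: {1,3,4,6,8}
'c' @ 2: {5,9,10}
'e' @ 3: {11,12}
'd' @ 4: {13}  [accepting]
after full input: {13}  (accept=13 in)

Answer: ACCEPT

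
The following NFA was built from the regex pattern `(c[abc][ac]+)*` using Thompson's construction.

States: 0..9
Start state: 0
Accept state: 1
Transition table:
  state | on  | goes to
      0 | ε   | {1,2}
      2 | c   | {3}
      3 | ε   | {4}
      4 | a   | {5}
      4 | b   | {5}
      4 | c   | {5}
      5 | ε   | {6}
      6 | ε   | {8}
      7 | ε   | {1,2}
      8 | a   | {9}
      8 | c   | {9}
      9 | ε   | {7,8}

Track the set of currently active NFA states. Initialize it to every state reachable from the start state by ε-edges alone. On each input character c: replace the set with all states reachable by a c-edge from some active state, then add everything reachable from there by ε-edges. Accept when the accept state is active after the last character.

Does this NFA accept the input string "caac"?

Answer: ACCEPT

Steps:
S₀ = ε-closure({0}) = {0,1,2}
'c' @ 1: {3,4}
'a' @ 2: {5,6,8}
'a' @ 3: {1,2,7,8,9}  (accept∈set)
'c' @ 4: {1,2,3,4,7,8,9}  (accept∈set)
final: {1,2,3,4,7,8,9}; accept 1 in set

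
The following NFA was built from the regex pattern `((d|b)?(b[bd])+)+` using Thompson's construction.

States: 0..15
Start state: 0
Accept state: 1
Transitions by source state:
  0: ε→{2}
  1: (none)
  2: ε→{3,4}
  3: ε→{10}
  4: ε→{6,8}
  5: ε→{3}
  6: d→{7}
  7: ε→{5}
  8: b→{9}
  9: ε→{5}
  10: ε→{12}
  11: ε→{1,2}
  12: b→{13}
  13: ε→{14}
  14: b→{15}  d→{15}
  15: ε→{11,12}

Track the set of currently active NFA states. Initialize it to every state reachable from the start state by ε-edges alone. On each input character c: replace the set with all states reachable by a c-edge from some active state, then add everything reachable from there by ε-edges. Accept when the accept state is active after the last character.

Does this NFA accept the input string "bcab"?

S₀ = ε-closure({0}) = {0,2,3,4,6,8,10,12}
'b' @ 1: {3,5,9,10,12,13,14}
'c' @ 2: {}  — no active states
rest 'ab' ignored (set empty)
end set {} — state 1 not in

Answer: REJECT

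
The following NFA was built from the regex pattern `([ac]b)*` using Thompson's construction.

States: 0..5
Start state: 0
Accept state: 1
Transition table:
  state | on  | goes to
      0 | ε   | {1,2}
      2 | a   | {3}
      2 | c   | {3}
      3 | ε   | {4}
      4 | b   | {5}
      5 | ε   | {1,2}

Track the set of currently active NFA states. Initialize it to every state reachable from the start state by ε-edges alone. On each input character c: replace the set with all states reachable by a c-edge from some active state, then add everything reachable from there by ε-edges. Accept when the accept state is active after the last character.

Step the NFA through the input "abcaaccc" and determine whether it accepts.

Answer: REJECT

Derivation:
S₀ = ε-closure({0}) = {0,1,2}
'a' @ 1: {3,4}
'b' @ 2: {1,2,5}  (accept∈set)
'c' @ 3: {3,4}
'a' @ 4: {}  — dead — no transitions
rest 'accc' ignored (set empty)
end set {} — state 1 not in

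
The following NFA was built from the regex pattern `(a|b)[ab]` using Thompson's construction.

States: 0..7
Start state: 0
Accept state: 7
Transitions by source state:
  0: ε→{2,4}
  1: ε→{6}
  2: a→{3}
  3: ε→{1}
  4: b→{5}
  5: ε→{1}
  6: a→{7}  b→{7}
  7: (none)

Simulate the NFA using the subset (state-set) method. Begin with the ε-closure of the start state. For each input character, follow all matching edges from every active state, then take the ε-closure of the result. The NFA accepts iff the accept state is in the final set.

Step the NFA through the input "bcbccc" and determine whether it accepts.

Answer: REJECT

Steps:
start: ε-closure({0}) = {0,2,4}
'b' @ 1: {1,5,6}
'c' @ 2: {}  — no active states
rest 'bccc' ignored (set empty)
final: {}; accept 7 not in set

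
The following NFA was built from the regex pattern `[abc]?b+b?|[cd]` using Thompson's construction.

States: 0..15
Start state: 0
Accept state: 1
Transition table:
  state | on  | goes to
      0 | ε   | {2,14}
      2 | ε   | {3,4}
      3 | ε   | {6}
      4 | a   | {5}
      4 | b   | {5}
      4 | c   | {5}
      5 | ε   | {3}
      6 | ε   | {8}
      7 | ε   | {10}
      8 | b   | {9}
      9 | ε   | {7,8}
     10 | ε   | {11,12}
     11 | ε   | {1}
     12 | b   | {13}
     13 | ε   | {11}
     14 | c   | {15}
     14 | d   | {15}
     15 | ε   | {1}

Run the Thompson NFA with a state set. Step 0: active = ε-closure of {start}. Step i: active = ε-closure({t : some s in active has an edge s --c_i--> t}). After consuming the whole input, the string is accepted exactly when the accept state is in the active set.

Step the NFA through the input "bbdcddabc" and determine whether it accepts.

Answer: REJECT

Trace:
initial (ε-close {0}): {0,2,3,4,6,8,14}
'b' @ 1: {1,3,5,6,7,8,9,10,11,12}  ✓accept
'b' @ 2: {1,7,8,9,10,11,12,13}  ✓accept
'd' @ 3: {}  — state set empty
rest 'cddabc' ignored (set empty)
final: {}; accept 1 not in set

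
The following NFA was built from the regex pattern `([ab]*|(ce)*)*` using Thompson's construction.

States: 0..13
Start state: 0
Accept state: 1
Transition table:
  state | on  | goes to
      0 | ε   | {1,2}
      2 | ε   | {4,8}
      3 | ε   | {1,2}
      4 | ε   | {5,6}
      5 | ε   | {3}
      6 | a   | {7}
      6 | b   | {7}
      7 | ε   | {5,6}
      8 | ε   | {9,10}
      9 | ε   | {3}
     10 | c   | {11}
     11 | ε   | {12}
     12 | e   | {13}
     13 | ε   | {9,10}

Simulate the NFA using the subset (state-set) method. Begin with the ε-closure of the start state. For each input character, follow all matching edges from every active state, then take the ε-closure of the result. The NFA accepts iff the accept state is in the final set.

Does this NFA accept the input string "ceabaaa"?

Answer: ACCEPT

Steps:
initial (ε-close {0}): {0,1,2,3,4,5,6,8,9,10}
'c' @ 1: {11,12}
'e' @ 2: {1,2,3,4,5,6,8,9,10,13}  [accepting]
'a' @ 3: {1,2,3,4,5,6,7,8,9,10}  [accepting]
'b' @ 4: {1,2,3,4,5,6,7,8,9,10}  [accepting]
'a' @ 5: {1,2,3,4,5,6,7,8,9,10}  [accepting]
'a' @ 6: {1,2,3,4,5,6,7,8,9,10}  [accepting]
'a' @ 7: {1,2,3,4,5,6,7,8,9,10}  [accepting]
final: {1,2,3,4,5,6,7,8,9,10}; accept 1 in set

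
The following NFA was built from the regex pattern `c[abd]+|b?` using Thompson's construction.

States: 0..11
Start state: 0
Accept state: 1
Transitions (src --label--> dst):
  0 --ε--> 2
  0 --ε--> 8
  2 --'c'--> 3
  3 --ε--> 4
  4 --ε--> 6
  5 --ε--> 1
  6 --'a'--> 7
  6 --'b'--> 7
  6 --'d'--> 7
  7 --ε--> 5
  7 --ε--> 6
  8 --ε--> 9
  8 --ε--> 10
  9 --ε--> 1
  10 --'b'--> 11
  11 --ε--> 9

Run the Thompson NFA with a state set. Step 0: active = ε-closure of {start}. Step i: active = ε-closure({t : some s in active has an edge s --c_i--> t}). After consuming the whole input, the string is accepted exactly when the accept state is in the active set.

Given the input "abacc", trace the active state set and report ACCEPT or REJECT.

Answer: REJECT

Derivation:
initial (ε-close {0}): {0,1,2,8,9,10}
'a' @ 1: {}  — dead — no transitions
rest 'bacc' ignored (set empty)
after full input: {}  (accept=1 not in)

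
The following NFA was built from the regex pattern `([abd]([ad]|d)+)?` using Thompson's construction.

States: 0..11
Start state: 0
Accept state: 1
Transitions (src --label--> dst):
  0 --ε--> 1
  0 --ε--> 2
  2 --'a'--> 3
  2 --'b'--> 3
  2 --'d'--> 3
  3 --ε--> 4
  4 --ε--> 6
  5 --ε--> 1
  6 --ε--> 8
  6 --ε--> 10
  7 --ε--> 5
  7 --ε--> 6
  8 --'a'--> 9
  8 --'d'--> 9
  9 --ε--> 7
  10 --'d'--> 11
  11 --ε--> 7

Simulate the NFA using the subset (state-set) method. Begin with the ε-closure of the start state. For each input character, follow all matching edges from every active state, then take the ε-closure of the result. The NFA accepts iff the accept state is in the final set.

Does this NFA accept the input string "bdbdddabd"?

start: ε-closure({0}) = {0,1,2}
'b' @ 1: {3,4,6,8,10}
'd' @ 2: {1,5,6,7,8,9,10,11}  [accepting]
'b' @ 3: {}  — no active states
rest 'dddabd' ignored (set empty)
after full input: {}  (accept=1 not in)

Answer: REJECT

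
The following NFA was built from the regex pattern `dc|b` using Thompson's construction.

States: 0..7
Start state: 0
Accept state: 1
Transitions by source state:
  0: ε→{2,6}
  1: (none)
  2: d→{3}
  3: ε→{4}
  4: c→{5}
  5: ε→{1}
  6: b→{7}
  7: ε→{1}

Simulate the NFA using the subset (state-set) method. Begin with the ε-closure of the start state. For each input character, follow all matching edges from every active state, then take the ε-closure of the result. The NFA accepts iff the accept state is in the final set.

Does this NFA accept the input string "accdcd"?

Answer: REJECT

Derivation:
start: ε-closure({0}) = {0,2,6}
'a' @ 1: {}  — dead — no transitions
rest 'ccdcd' ignored (set empty)
end set {} — state 1 not in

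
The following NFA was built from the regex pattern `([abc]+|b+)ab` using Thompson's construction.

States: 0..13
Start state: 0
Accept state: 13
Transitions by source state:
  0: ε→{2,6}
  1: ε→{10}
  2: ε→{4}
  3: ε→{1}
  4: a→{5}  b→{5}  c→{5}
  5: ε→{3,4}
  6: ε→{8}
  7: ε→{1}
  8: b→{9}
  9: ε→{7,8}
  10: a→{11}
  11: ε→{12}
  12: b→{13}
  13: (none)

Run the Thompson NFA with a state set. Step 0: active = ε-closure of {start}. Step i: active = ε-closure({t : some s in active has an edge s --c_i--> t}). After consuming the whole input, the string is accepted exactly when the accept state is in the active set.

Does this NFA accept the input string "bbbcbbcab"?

Answer: ACCEPT

Derivation:
start: ε-closure({0}) = {0,2,4,6,8}
'b' @ 1: {1,3,4,5,7,8,9,10}
'b' @ 2: {1,3,4,5,7,8,9,10}
'b' @ 3: {1,3,4,5,7,8,9,10}
'c' @ 4: {1,3,4,5,10}
'b' @ 5: {1,3,4,5,10}
'b' @ 6: {1,3,4,5,10}
'c' @ 7: {1,3,4,5,10}
'a' @ 8: {1,3,4,5,10,11,12}
'b' @ 9: {1,3,4,5,10,13}  (accept∈set)
final: {1,3,4,5,10,13}; accept 13 in set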